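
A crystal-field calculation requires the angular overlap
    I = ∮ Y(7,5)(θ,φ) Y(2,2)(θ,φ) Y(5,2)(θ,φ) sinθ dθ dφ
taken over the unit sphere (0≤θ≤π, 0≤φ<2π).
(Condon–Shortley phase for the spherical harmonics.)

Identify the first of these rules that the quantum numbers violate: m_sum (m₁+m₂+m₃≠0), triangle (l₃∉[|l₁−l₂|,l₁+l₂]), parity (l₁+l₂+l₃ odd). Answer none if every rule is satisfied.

Σmᵢ = 9  ✗
l₃∈[|l₁−l₂|,l₁+l₂]=[5,9], have l₃=5
Σlᵢ = 14 ⇒ even

m_sum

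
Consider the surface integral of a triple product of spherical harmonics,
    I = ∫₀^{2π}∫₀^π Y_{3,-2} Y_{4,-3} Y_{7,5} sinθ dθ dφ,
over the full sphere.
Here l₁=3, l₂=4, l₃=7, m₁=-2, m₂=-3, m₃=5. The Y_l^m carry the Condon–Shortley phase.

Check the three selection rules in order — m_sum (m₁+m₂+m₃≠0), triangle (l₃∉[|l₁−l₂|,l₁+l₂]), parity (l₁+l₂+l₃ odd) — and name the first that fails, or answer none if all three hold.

Σmᵢ = 0  ✓
l₃∈[|l₁−l₂|,l₁+l₂]=[1,7], have l₃=7  ✓
Σlᵢ = 14 ⇒ even  ✓

none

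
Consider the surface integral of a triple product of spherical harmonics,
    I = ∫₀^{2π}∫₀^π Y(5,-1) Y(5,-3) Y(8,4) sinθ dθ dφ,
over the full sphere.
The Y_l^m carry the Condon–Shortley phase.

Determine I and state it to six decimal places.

0.011139

m-sum 0 ✓  L=18 even ✓  0≤8≤10 ✓
Π(2lᵢ+1) = 11×11×17 = 2057
triangle coeff Δ(5,5,8) = 1/37413090
Σ_t [0,2]: t=0:+1/1036800 t=1:−1/331776 t=2:+1/1036800 = -1/921600
(3j)²=490/46189 [(5 5 8; 0 0 0)], sign=-1
Σ_t [0,2]: t=0:+1/4147200 t=1:−1/3628800 t=2:+1/46448640 = -1/77414400
(3j)²=3/41990 [(5 5 8; -1 -3 4)], sign=-1
⇒ 4πI² = 1617/1037153
I = (+1)√(1617/1037153/(4π)) = 0.01113855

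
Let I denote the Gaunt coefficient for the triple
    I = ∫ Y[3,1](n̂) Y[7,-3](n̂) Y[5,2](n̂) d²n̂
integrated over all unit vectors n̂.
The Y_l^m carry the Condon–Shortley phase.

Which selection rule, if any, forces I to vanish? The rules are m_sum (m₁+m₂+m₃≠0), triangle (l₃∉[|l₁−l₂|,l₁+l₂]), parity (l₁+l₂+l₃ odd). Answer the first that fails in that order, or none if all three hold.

parity

m₁+m₂+m₃ = 1 − 3 + 2 = 0  ✓
triangle: |3−7|=4 ≤ l₃=5 ≤ 3+7=10  ✓
parity: l₁+l₂+l₃ = 15 is odd  ✗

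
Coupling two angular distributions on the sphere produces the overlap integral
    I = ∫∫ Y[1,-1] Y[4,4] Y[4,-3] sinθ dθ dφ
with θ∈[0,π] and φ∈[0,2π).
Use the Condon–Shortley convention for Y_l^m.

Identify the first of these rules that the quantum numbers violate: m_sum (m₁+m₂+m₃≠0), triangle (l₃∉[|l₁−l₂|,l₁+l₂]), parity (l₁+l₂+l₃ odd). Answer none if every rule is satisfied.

parity

azimuthal sum: -1 + 4 − 3 = 0  ✓
3 ≤ 4 ≤ 5 (triangle on l)  ✓
L = 1 + 4 + 4 = 9 (odd)  ✗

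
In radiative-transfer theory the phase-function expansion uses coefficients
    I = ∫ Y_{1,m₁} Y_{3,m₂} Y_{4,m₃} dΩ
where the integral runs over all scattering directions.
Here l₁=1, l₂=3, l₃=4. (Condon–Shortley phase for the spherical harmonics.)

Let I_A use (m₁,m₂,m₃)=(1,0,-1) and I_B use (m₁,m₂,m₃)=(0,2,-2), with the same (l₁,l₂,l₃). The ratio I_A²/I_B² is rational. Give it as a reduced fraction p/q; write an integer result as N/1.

Same 1,3,4: normalisation and zero-m 3j drop out of the ratio.
A: Δ: 0! 2! 6! / 9! → 1/252; sum: t=0:+1/72 = 1/72; 3j²(1 3 4; 1 0 -1) = Δ·Π!·Σ² = 5/126  (sign -1)
B: Δ: 0! 2! 6! / 9! → 1/252; sum: t=0:+1/120 = 1/120; 3j²(1 3 4; 0 2 -2) = Δ·Π!·Σ² = 1/21  (sign +1)
I_A²/I_B² = (5/126)/(1/21) = 5/6

5/6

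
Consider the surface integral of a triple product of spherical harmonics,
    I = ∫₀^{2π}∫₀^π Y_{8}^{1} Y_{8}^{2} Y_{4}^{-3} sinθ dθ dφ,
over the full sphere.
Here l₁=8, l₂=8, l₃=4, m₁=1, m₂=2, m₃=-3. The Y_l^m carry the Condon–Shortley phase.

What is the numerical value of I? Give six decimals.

Rules hold: Σm=0, L=20 even, 0≤4≤16.
N = 17·17·9 = 2601
Δ = 12!·4!·4!/21! = 1/185175900
Racah Σ t=4..8: t=4:+1/557383680 t=5:−1/21772800 t=6:+1/8294400 t=7:−1/21772800 t=8:+1/557383680 = 1/30965760
⇒ 3j(8 8 4; 0 0 0)² = 36/4199, sgn +1
Racah Σ t=6..7: t=6:+1/74649600 t=7:−1/87091200 = 1/522547200
⇒ 3j(8 8 4; 1 2 -3)² = 2/4199, sgn -1
4πI² = N·(3j₀)²·(3jₘ)² = 648/61009
I = -1·√(0.0106214/4π) = -0.02907272

-0.029073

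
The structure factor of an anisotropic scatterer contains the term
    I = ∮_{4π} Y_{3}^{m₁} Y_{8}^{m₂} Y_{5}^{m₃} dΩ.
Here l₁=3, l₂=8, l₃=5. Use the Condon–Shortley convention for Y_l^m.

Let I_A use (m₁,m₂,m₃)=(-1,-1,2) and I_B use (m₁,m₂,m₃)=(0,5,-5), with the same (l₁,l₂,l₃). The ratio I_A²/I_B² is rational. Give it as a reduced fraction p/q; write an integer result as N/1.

630/143

l's match ⇒ only the (l;m) 3-j factors differ between A and B.
A: triangle coeff Δ(3,8,5) = 1/136136; Σ_t [4,4]: t=4:+1/1451520 = 1/1451520; (3j)²=45/4862 [(3 8 5; -1 -1 2)], sign=-1
B: triangle coeff Δ(3,8,5) = 1/136136; Σ_t [3,3]: t=3:−1/130636800 = -1/130636800; (3j)²=1/476 [(3 8 5; 0 5 -5)], sign=-1
I_A²/I_B² = (45/4862)/(1/476) = 630/143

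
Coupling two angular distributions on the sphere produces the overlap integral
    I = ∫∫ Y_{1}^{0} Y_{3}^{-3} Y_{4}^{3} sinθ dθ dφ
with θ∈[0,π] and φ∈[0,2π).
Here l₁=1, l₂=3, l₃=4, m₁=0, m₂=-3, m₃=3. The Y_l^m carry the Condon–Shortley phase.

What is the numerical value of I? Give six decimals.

-0.162868

Rules hold: Σm=0, L=8 even, 2≤4≤4.
N = 3·7·9 = 189
Δ = 0!·2!·6!/9! = 1/252
Racah Σ t=0..0: t=0:+1/36 = 1/36
⇒ 3j(1 3 4; 0 0 0)² = 4/63, sgn +1
Racah Σ t=0..0: t=0:+1/720 = 1/720
⇒ 3j(1 3 4; 0 -3 3)² = 1/36, sgn -1
4πI² = N·(3j₀)²·(3jₘ)² = 1/3
I = -1·√(0.333333/4π) = -0.16286750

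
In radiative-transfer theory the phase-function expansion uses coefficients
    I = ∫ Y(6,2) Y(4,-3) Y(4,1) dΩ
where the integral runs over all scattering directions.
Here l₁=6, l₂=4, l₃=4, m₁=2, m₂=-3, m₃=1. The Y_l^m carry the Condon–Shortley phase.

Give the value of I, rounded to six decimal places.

m-sum 0 ✓  L=14 even ✓  2≤4≤10 ✓
Π(2lᵢ+1) = 13×9×9 = 1053
triangle coeff Δ(6,4,4) = 1/1261260
Σ_t [2,4]: t=2:+1/4608 t=3:−1/1296 t=4:+1/4608 = -7/20736
(3j)²=20/1287 [(6 4 4; 0 0 0)], sign=-1
Σ_t [0,1]: t=0:+1/34560 t=1:−1/8640 = -1/11520
(3j)²=3/143 [(6 4 4; 2 -3 1)], sign=+1
⇒ 4πI² = 540/1573
I = (-1)√(540/1573/(4π)) = -0.16528277

-0.165283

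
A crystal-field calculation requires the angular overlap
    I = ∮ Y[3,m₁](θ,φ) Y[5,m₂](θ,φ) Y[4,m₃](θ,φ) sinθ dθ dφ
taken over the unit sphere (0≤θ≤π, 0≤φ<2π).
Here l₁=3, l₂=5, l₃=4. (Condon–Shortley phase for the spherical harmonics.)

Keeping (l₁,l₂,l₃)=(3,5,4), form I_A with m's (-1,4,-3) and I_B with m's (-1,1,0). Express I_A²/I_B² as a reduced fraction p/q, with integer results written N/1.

147/605

l's match ⇒ only the (l;m) 3-j factors differ between A and B.
A: triangle coeff Δ(3,5,4) = 1/180180; Σ_t [3,4]: t=3:−1/4320 t=4:+1/5760 = -1/17280; (3j)²=7/4290 [(3 5 4; -1 4 -3)], sign=+1
B: triangle coeff Δ(3,5,4) = 1/180180; Σ_t [2,4]: t=2:+1/384 t=3:−1/216 t=4:+1/2304 = -11/6912; (3j)²=11/1638 [(3 5 4; -1 1 0)], sign=-1
I_A²/I_B² = (7/4290)/(11/1638) = 147/605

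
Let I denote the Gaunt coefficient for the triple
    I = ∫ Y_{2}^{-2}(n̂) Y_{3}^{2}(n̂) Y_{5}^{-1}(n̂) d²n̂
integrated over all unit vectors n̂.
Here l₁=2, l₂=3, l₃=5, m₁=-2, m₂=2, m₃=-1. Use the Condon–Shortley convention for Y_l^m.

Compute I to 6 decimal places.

0.000000

Σmᵢ = -1 ≠ 0, so the φ-integral vanishes; I = 0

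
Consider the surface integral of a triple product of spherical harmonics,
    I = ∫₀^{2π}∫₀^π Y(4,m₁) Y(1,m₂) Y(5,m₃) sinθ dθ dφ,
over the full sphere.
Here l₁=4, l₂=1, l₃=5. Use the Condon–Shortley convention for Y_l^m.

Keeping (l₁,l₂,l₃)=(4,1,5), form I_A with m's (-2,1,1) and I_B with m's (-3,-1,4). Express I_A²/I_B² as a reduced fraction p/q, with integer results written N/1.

1/6

l's match ⇒ only the (l;m) 3-j factors differ between A and B.
A: triangle coeff Δ(4,1,5) = 1/495; Σ_t [0,0]: t=0:+1/2880 = 1/2880; (3j)²=2/165 [(4 1 5; -2 1 1)], sign=+1
B: triangle coeff Δ(4,1,5) = 1/495; Σ_t [0,0]: t=0:+1/10080 = 1/10080; (3j)²=4/55 [(4 1 5; -3 -1 4)], sign=-1
I_A²/I_B² = (2/165)/(4/55) = 1/6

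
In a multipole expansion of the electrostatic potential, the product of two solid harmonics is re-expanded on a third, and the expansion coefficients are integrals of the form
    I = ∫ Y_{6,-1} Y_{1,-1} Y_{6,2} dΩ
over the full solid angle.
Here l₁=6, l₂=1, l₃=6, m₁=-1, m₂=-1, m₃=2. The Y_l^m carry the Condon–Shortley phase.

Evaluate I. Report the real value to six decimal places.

0.000000

Σlᵢ=13 odd — θ-integrand is odd under cosθ→−cosθ; I=0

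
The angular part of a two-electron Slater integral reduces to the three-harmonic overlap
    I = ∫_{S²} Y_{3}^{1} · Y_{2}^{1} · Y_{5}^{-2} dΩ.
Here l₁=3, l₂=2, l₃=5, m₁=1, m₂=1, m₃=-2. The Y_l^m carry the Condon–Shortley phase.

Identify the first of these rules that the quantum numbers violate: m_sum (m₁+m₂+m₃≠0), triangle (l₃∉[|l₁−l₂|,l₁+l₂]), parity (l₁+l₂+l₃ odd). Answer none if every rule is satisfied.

m₁+m₂+m₃ = 1 + 1 − 2 = 0  ✓
triangle: |3−2|=1 ≤ l₃=5 ≤ 3+2=5  ✓
parity: l₁+l₂+l₃ = 10 is even  ✓

none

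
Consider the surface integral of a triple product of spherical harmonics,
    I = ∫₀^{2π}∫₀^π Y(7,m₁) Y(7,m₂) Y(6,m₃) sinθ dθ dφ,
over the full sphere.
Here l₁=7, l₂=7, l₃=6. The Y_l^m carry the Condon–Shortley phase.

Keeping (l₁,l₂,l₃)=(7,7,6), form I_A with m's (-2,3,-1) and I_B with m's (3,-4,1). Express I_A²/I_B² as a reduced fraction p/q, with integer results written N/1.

1225/22

Shared (l₁,l₂,l₃)=(7,7,6): N and (l;000)² cancel in I_A²/I_B².
A: Δ = 8!·6!·6!/21! = 1/2444321880; Racah Σ t=4..8: t=4:+1/49766400 t=5:−1/4147200 t=6:+1/2488320 t=7:−1/8709120 t=8:+1/232243200 = 7/99532800; ⇒ 3j(7 7 6; -2 3 -1)² = 1715/369512, sgn -1
B: Δ = 8!·6!·6!/21! = 1/2444321880; Racah Σ t=0..3: t=0:+1/69672960 t=1:−1/8709120 t=2:+1/8294400 t=3:−1/62208000 = 1/248832000; ⇒ 3j(7 7 6; 3 -4 1)² = 7/83980, sgn -1
I_A²/I_B² = (1715/369512)/(7/83980) = 1225/22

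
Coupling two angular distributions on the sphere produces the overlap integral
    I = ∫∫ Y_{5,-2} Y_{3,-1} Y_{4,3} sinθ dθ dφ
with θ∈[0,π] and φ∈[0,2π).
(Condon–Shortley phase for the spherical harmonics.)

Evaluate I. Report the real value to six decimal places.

-0.171363

Rules hold: Σm=0, L=12 even, 2≤4≤8.
N = 11·7·9 = 693
Δ = 4!·6!·2!/13! = 1/180180
Racah Σ t=1..3: t=1:−1/576 t=2:+1/144 t=3:−1/576 = 1/288
⇒ 3j(5 3 4; 0 0 0)² = 20/1001, sgn +1
Racah Σ t=1..2: t=1:−1/4320 t=2:+1/960 = 7/8640
⇒ 3j(5 3 4; -2 -1 3)² = 343/12870, sgn -1
4πI² = N·(3j₀)²·(3jₘ)² = 686/1859
I = -1·√(0.369016/4π) = -0.17136315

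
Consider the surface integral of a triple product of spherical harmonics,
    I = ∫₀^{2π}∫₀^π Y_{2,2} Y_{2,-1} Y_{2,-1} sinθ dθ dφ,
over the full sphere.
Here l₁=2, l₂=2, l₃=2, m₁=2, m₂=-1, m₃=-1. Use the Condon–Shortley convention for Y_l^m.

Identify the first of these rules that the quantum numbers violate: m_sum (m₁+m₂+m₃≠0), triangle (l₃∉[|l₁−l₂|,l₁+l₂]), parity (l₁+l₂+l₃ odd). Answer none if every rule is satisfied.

m₁+m₂+m₃ = 2 − 1 − 1 = 0  ✓
triangle: |2−2|=0 ≤ l₃=2 ≤ 2+2=4  ✓
parity: l₁+l₂+l₃ = 6 is even  ✓

none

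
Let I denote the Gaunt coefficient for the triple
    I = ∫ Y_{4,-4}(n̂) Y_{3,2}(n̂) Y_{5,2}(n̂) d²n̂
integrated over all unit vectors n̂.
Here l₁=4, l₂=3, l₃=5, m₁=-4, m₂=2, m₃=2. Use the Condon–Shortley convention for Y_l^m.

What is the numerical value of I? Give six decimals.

Rules hold: Σm=0, L=12 even, 1≤5≤7.
N = 9·7·11 = 693
Δ = 2!·6!·4!/13! = 1/180180
Racah Σ t=0..2: t=0:+1/576 t=1:−1/144 t=2:+1/576 = -1/288
⇒ 3j(4 3 5; 0 0 0)² = 20/1001, sgn +1
Racah Σ t=2..2: t=2:+1/8640 = 1/8640
⇒ 3j(4 3 5; -4 2 2)² = 14/1287, sgn -1
4πI² = N·(3j₀)²·(3jₘ)² = 280/1859
I = -1·√(0.150619/4π) = -0.10947990

-0.109480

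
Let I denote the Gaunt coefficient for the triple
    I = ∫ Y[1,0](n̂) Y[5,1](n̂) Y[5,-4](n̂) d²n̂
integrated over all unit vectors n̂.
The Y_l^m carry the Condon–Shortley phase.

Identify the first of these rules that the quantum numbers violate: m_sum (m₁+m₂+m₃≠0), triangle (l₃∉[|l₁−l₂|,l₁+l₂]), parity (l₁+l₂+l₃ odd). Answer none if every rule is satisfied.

m₁+m₂+m₃ = 0 + 1 − 4 = -3  ✗
triangle: |1−5|=4 ≤ l₃=5 ≤ 1+5=6
parity: l₁+l₂+l₃ = 11 is odd

m_sum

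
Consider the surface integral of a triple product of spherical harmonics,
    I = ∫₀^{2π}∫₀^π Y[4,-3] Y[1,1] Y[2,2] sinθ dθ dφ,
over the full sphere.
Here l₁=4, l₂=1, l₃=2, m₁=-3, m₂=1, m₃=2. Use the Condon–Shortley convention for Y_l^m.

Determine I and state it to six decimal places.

|4−1|≤2≤4+1 violated ⇒ I = 0

0.000000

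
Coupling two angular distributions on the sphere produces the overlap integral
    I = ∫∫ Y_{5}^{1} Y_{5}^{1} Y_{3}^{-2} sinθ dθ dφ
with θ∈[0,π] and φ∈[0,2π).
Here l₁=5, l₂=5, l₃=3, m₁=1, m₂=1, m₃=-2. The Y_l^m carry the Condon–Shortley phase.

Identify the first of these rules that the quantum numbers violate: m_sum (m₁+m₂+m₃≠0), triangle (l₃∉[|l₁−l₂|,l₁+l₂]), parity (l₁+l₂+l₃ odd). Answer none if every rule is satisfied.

parity

m₁+m₂+m₃ = 1 + 1 − 2 = 0  ✓
triangle: |5−5|=0 ≤ l₃=3 ≤ 5+5=10  ✓
parity: l₁+l₂+l₃ = 13 is odd  ✗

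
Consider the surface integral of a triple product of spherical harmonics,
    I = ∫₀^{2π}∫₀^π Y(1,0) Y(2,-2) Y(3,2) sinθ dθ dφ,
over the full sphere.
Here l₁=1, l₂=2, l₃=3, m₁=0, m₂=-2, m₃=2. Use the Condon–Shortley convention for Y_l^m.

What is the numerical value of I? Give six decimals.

Rules hold: Σm=0, L=6 even, 1≤3≤3.
N = 3·5·7 = 105
Δ = 0!·2!·4!/7! = 1/105
Racah Σ t=0..0: t=0:+1/4 = 1/4
⇒ 3j(1 2 3; 0 0 0)² = 3/35, sgn -1
Racah Σ t=0..0: t=0:+1/24 = 1/24
⇒ 3j(1 2 3; 0 -2 2)² = 1/21, sgn -1
4πI² = N·(3j₀)²·(3jₘ)² = 3/7
I = +1·√(0.428571/4π) = 0.18467439

0.184674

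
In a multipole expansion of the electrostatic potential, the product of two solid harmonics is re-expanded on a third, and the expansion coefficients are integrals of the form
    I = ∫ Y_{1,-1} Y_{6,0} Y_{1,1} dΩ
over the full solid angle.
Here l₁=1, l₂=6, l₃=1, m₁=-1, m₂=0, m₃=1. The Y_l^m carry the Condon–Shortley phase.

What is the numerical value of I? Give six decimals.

|1−6|≤1≤1+6 violated ⇒ I = 0

0.000000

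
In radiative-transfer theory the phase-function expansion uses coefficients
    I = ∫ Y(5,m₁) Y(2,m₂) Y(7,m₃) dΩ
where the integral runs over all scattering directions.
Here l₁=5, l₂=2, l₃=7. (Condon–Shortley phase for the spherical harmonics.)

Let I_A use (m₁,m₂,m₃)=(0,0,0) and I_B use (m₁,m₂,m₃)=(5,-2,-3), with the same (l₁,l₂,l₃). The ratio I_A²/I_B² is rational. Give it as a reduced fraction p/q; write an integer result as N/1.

l's match ⇒ only the (l;m) 3-j factors differ between A and B.
A: triangle coeff Δ(5,2,7) = 1/15015; Σ_t [0,0]: t=0:+1/57600 = 1/57600; (3j)²=21/715 [(5 2 7; 0 0 0)], sign=-1
B: triangle coeff Δ(5,2,7) = 1/15015; Σ_t [0,0]: t=0:+1/87091200 = 1/87091200; (3j)²=1/15015 [(5 2 7; 5 -2 -3)], sign=+1
I_A²/I_B² = (21/715)/(1/15015) = 441/1

441/1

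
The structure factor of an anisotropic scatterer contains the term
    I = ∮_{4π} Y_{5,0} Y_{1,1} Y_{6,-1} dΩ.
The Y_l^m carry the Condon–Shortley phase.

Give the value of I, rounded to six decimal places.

-0.187239

Checks pass: Σm=0; 12 even; l₃=6∈[4,6].
(2·5+1)(2·1+1)(2·6+1) = 429
Δ: 0! 10! 2! / 13! → 1/858
sum: t=0:+1/14400 = 1/14400
3j²(5 1 6; 0 0 0) = Δ·Π!·Σ² = 6/143  (sign +1)
sum: t=0:+1/28800 = 1/28800
3j²(5 1 6; 0 1 -1) = Δ·Π!·Σ² = 7/286  (sign -1)
combine: 4πI² = 429·6/143·7/286 = 63/143
take √, sign -1: I = -0.18723944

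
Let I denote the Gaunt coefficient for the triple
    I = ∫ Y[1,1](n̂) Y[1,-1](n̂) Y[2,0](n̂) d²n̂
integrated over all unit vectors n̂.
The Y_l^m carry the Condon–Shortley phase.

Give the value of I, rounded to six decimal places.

0.126157

Rules hold: Σm=0, L=4 even, 0≤2≤2.
N = 3·3·5 = 45
Δ = 0!·2!·2!/5! = 1/30
Racah Σ t=0..0: t=0:+1/1 = 1/1
⇒ 3j(1 1 2; 0 0 0)² = 2/15, sgn +1
Racah Σ t=0..0: t=0:+1/4 = 1/4
⇒ 3j(1 1 2; 1 -1 0)² = 1/30, sgn +1
4πI² = N·(3j₀)²·(3jₘ)² = 1/5
I = +1·√(0.2/4π) = 0.12615663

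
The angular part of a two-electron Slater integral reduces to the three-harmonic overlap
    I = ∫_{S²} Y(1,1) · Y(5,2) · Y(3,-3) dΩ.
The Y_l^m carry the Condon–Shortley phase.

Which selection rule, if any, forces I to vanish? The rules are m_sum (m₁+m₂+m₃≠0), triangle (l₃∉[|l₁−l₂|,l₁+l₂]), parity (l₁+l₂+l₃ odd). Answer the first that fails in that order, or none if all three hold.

m₁+m₂+m₃ = 1 + 2 − 3 = 0  ✓
triangle: |1−5|=4 ≤ l₃=3 ≤ 1+5=6  ✗
parity: l₁+l₂+l₃ = 9 is odd

triangle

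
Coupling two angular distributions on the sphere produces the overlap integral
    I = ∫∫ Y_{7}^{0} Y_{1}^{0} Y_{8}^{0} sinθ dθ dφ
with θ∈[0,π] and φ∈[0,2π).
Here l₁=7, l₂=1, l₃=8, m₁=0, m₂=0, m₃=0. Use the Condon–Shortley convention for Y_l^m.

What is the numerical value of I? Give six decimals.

0.244780

Checks pass: Σm=0; 16 even; l₃=8∈[6,8].
(2·7+1)(2·1+1)(2·8+1) = 765
Δ: 0! 14! 2! / 17! → 1/2040
sum: t=0:+1/25401600 = 1/25401600
3j²(7 1 8; 0 0 0) = Δ·Π!·Σ² = 8/255  (sign +1)
(m-triple is (0,0,0) — same symbol as above.)
combine: 4πI² = 765·8/255·8/255 = 64/85
take √, sign +1: I = 0.24477981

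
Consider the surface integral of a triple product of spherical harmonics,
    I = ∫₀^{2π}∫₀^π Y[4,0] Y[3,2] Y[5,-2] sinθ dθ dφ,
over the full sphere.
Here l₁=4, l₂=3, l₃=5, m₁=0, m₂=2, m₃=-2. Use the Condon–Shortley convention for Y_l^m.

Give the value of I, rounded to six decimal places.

m-sum 0 ✓  L=12 even ✓  1≤5≤7 ✓
Π(2lᵢ+1) = 9×7×11 = 693
triangle coeff Δ(4,3,5) = 1/180180
Σ_t [0,2]: t=0:+1/576 t=1:−1/144 t=2:+1/576 = -1/288
(3j)²=20/1001 [(4 3 5; 0 0 0)], sign=+1
Σ_t [1,2]: t=1:−1/864 t=2:+1/576 = 1/1728
(3j)²=5/1287 [(4 3 5; 0 2 -2)], sign=-1
⇒ 4πI² = 100/1859
I = (-1)√(100/1859/(4π)) = -0.06542675

-0.065427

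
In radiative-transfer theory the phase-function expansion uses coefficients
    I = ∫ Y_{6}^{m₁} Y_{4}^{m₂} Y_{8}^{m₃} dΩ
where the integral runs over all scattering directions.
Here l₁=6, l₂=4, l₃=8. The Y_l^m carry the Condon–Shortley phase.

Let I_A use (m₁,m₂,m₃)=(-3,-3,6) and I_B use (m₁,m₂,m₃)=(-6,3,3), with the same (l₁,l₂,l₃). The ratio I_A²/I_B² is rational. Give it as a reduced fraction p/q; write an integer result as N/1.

l's match ⇒ only the (l;m) 3-j factors differ between A and B.
A: triangle coeff Δ(6,4,8) = 1/23279256; Σ_t [0,1]: t=0:+1/87091200 t=1:−1/58060800 = -1/174182400; (3j)²=7/2584 [(6 4 8; -3 -3 6)], sign=-1
B: triangle coeff Δ(6,4,8) = 1/23279256; Σ_t [2,2]: t=2:+1/870912000 = 1/870912000; (3j)²=11/16796 [(6 4 8; -6 3 3)], sign=-1
I_A²/I_B² = (7/2584)/(11/16796) = 91/22

91/22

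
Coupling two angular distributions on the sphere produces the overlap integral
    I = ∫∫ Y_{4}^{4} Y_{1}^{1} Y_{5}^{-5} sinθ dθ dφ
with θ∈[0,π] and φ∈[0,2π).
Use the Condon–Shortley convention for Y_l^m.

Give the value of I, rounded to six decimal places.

-0.329416

m-sum 0 ✓  L=10 even ✓  3≤5≤5 ✓
Π(2lᵢ+1) = 9×3×11 = 297
triangle coeff Δ(4,1,5) = 1/495
Σ_t [0,0]: t=0:+1/576 = 1/576
(3j)²=5/99 [(4 1 5; 0 0 0)], sign=-1
Σ_t [0,0]: t=0:+1/80640 = 1/80640
(3j)²=1/11 [(4 1 5; 4 1 -5)], sign=+1
⇒ 4πI² = 15/11
I = (-1)√(15/11/(4π)) = -0.32941575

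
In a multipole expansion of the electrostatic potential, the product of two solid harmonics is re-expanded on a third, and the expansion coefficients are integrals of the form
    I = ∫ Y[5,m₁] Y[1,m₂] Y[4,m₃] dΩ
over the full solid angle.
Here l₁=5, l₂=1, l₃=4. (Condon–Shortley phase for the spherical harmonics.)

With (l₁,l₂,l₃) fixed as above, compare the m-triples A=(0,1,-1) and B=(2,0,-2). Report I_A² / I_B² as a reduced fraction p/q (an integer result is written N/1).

Shared (l₁,l₂,l₃)=(5,1,4): N and (l;000)² cancel in I_A²/I_B².
A: Δ = 2!·8!·0!/11! = 1/495; Racah Σ t=2..2: t=2:+1/1440 = 1/1440; ⇒ 3j(5 1 4; 0 1 -1)² = 2/99, sgn -1
B: Δ = 2!·8!·0!/11! = 1/495; Racah Σ t=1..1: t=1:−1/1440 = -1/1440; ⇒ 3j(5 1 4; 2 0 -2)² = 7/165, sgn -1
I_A²/I_B² = (2/99)/(7/165) = 10/21

10/21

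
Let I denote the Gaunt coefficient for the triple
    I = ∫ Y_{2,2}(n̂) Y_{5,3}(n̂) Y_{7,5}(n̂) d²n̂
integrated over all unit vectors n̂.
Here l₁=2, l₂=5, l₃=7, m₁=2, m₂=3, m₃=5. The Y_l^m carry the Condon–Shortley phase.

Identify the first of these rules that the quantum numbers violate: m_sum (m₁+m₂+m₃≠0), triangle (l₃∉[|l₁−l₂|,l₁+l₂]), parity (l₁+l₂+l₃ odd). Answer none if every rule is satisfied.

azimuthal sum: 2 + 3 + 5 = 10  ✗
3 ≤ 7 ≤ 7 (triangle on l)
L = 2 + 5 + 7 = 14 (even)

m_sum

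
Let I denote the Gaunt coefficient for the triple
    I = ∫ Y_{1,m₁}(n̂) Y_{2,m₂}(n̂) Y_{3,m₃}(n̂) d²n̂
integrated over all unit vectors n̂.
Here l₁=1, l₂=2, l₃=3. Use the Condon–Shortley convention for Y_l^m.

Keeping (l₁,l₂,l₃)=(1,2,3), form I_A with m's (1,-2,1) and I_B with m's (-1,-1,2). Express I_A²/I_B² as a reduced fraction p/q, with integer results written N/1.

1/10

Shared (l₁,l₂,l₃)=(1,2,3): N and (l;000)² cancel in I_A²/I_B².
A: Δ = 0!·2!·4!/7! = 1/105; Racah Σ t=0..0: t=0:+1/48 = 1/48; ⇒ 3j(1 2 3; 1 -2 1)² = 1/105, sgn +1
B: Δ = 0!·2!·4!/7! = 1/105; Racah Σ t=0..0: t=0:+1/12 = 1/12; ⇒ 3j(1 2 3; -1 -1 2)² = 2/21, sgn -1
I_A²/I_B² = (1/105)/(2/21) = 1/10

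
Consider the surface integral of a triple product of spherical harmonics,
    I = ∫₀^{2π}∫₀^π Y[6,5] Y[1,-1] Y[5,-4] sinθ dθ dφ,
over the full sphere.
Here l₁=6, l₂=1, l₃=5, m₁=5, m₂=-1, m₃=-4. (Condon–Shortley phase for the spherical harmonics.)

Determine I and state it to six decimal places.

-0.303018

m-sum 0 ✓  L=12 even ✓  5≤5≤7 ✓
Π(2lᵢ+1) = 13×3×11 = 429
triangle coeff Δ(6,1,5) = 1/858
Σ_t [1,1]: t=1:−1/14400 = -1/14400
(3j)²=6/143 [(6 1 5; 0 0 0)], sign=+1
Σ_t [0,0]: t=0:+1/725760 = 1/725760
(3j)²=5/78 [(6 1 5; 5 -1 -4)], sign=-1
⇒ 4πI² = 15/13
I = (-1)√(15/13/(4π)) = -0.30301841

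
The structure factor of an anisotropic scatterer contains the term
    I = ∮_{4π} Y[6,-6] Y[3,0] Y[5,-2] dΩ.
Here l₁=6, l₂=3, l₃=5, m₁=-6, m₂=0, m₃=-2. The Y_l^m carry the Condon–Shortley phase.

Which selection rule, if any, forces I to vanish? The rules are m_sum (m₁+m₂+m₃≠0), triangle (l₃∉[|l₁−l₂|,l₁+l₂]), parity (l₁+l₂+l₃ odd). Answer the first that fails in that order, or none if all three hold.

m₁+m₂+m₃ = -6 + 0 − 2 = -8  ✗
triangle: |6−3|=3 ≤ l₃=5 ≤ 6+3=9
parity: l₁+l₂+l₃ = 14 is even

m_sum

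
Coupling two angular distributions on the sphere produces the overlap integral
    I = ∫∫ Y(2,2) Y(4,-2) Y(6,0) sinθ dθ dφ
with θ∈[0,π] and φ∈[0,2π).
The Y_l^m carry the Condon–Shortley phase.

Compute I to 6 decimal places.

m-sum 0 ✓  L=12 even ✓  2≤6≤6 ✓
Π(2lᵢ+1) = 5×9×13 = 585
triangle coeff Δ(2,4,6) = 1/6435
Σ_t [0,0]: t=0:+1/2304 = 1/2304
(3j)²=5/143 [(2 4 6; 0 0 0)], sign=+1
Σ_t [0,0]: t=0:+1/34560 = 1/34560
(3j)²=1/429 [(2 4 6; 2 -2 0)], sign=+1
⇒ 4πI² = 75/1573
I = (+1)√(75/1573/(4π)) = 0.06159725

0.061597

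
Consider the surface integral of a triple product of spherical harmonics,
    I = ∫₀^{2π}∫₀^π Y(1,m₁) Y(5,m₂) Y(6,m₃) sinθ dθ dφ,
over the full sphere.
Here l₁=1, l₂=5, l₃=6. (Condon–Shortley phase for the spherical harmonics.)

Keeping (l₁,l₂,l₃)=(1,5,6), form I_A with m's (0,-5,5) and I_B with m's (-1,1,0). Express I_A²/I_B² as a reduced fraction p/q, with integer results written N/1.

11/15

Shared (l₁,l₂,l₃)=(1,5,6): N and (l;000)² cancel in I_A²/I_B².
A: Δ = 0!·2!·10!/13! = 1/858; Racah Σ t=0..0: t=0:+1/3628800 = 1/3628800; ⇒ 3j(1 5 6; 0 -5 5)² = 1/78, sgn -1
B: Δ = 0!·2!·10!/13! = 1/858; Racah Σ t=0..0: t=0:+1/34560 = 1/34560; ⇒ 3j(1 5 6; -1 1 0)² = 5/286, sgn +1
I_A²/I_B² = (1/78)/(5/286) = 11/15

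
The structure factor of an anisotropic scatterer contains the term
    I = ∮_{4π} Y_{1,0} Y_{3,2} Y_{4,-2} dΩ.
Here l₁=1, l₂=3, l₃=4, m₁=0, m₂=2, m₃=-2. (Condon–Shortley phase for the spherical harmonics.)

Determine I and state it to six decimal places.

0.213244

Checks pass: Σm=0; 8 even; l₃=4∈[2,4].
(2·1+1)(2·3+1)(2·4+1) = 189
Δ: 0! 2! 6! / 9! → 1/252
sum: t=0:+1/36 = 1/36
3j²(1 3 4; 0 0 0) = Δ·Π!·Σ² = 4/63  (sign +1)
sum: t=0:+1/120 = 1/120
3j²(1 3 4; 0 2 -2) = Δ·Π!·Σ² = 1/21  (sign +1)
combine: 4πI² = 189·4/63·1/21 = 4/7
take √, sign +1: I = 0.21324362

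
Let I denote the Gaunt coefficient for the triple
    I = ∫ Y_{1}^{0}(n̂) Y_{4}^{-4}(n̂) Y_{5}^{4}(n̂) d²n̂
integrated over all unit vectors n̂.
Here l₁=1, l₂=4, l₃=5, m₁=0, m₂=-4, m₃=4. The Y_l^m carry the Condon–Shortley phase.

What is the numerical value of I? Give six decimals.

Rules hold: Σm=0, L=10 even, 3≤5≤5.
N = 3·9·11 = 297
Δ = 0!·2!·8!/11! = 1/495
Racah Σ t=0..0: t=0:+1/576 = 1/576
⇒ 3j(1 4 5; 0 0 0)² = 5/99, sgn -1
Racah Σ t=0..0: t=0:+1/40320 = 1/40320
⇒ 3j(1 4 5; 0 -4 4)² = 1/55, sgn -1
4πI² = N·(3j₀)²·(3jₘ)² = 3/11
I = +1·√(0.272727/4π) = 0.14731920

0.147319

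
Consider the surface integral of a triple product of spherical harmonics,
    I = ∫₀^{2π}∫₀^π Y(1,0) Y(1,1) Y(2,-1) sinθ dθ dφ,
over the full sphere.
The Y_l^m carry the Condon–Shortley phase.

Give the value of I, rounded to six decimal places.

m-sum 0 ✓  L=4 even ✓  0≤2≤2 ✓
Π(2lᵢ+1) = 3×3×5 = 45
triangle coeff Δ(1,1,2) = 1/30
Σ_t [0,0]: t=0:+1/1 = 1/1
(3j)²=2/15 [(1 1 2; 0 0 0)], sign=+1
Σ_t [0,0]: t=0:+1/2 = 1/2
(3j)²=1/10 [(1 1 2; 0 1 -1)], sign=-1
⇒ 4πI² = 3/5
I = (-1)√(3/5/(4π)) = -0.21850969

-0.218510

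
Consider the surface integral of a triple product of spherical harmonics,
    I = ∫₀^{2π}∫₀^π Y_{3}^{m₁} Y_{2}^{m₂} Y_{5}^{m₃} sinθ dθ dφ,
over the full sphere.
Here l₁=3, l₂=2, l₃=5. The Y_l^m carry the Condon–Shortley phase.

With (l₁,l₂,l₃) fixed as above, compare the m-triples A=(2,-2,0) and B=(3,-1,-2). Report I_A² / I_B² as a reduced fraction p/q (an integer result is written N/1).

Same 3,2,5: normalisation and zero-m 3j drop out of the ratio.
A: Δ: 0! 6! 4! / 11! → 1/2310; sum: t=0:+1/2880 = 1/2880; 3j²(3 2 5; 2 -2 0) = Δ·Π!·Σ² = 1/462  (sign -1)
B: Δ: 0! 6! 4! / 11! → 1/2310; sum: t=0:+1/4320 = 1/4320; 3j²(3 2 5; 3 -1 -2) = Δ·Π!·Σ² = 1/330  (sign -1)
I_A²/I_B² = (1/462)/(1/330) = 5/7

5/7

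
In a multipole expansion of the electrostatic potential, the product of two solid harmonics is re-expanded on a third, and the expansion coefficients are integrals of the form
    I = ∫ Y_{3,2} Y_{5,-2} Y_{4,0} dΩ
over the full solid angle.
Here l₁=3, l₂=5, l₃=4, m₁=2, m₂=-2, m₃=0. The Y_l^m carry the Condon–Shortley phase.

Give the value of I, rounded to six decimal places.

m-sum 0 ✓  L=12 even ✓  2≤4≤8 ✓
Π(2lᵢ+1) = 7×11×9 = 693
triangle coeff Δ(3,5,4) = 1/180180
Σ_t [1,3]: t=1:−1/576 t=2:+1/144 t=3:−1/576 = 1/288
(3j)²=20/1001 [(3 5 4; 0 0 0)], sign=+1
Σ_t [0,1]: t=0:+1/864 t=1:−1/576 = -1/1728
(3j)²=5/1287 [(3 5 4; 2 -2 0)], sign=-1
⇒ 4πI² = 100/1859
I = (-1)√(100/1859/(4π)) = -0.06542675

-0.065427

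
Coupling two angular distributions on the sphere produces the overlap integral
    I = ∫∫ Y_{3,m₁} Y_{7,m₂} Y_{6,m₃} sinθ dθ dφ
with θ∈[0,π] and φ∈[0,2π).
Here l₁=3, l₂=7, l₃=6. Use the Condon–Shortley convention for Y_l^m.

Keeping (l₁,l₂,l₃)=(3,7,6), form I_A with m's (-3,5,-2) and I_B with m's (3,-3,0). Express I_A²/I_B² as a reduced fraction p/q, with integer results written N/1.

33/35

l's match ⇒ only the (l;m) 3-j factors differ between A and B.
A: triangle coeff Δ(3,7,6) = 1/2042040; Σ_t [4,4]: t=4:+1/3870720 = 1/3870720; (3j)²=135/6188 [(3 7 6; -3 5 -2)], sign=+1
B: triangle coeff Δ(3,7,6) = 1/2042040; Σ_t [0,0]: t=0:+1/829440 = 1/829440; (3j)²=225/9724 [(3 7 6; 3 -3 0)], sign=+1
I_A²/I_B² = (135/6188)/(225/9724) = 33/35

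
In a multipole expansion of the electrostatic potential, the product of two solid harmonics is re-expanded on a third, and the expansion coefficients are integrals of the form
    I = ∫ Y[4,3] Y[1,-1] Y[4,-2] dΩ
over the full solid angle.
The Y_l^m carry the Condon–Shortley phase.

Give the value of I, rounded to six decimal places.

l₁+l₂+l₃=9 is odd: 3j(l;000)=0 ⇒ I=0

0.000000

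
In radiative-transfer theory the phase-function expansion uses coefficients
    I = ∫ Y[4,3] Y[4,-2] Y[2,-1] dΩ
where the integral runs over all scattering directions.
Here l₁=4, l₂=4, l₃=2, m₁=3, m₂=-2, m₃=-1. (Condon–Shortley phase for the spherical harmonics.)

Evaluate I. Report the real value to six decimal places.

-0.187702

Checks pass: Σm=0; 10 even; l₃=2∈[0,8].
(2·4+1)(2·4+1)(2·2+1) = 405
Δ: 6! 2! 2! / 11! → 1/13860
sum: t=2:+1/192 t=3:−1/36 t=4:+1/192 = -5/288
3j²(4 4 2; 0 0 0) = Δ·Π!·Σ² = 20/693  (sign -1)
sum: t=0:+1/1440 t=1:−1/240 = -1/288
3j²(4 4 2; 3 -2 -1) = Δ·Π!·Σ² = 5/132  (sign +1)
combine: 4πI² = 405·20/693·5/132 = 375/847
take √, sign -1: I = -0.18770204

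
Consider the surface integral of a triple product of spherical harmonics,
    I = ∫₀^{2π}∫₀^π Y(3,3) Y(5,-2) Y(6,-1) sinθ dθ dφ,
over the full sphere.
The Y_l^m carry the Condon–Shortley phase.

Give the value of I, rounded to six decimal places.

Rules hold: Σm=0, L=14 even, 2≤6≤8.
N = 7·11·13 = 1001
Δ = 2!·4!·8!/15! = 1/675675
Racah Σ t=0..2: t=0:+1/8640 t=1:−1/2304 t=2:+1/8640 = -7/34560
⇒ 3j(3 5 6; 0 0 0)² = 7/429, sgn -1
Racah Σ t=0..0: t=0:+1/34560 = 1/34560
⇒ 3j(3 5 6; 3 -2 -1)² = 7/429, sgn -1
4πI² = N·(3j₀)²·(3jₘ)² = 343/1287
I = +1·√(0.266511/4π) = 0.14563067

0.145631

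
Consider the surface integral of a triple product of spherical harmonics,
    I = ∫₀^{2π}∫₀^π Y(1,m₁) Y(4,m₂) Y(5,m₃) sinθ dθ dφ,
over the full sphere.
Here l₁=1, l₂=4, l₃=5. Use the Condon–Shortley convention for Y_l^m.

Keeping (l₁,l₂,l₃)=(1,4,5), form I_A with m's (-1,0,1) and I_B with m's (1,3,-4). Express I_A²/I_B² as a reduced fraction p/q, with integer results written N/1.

5/12

Same 1,4,5: normalisation and zero-m 3j drop out of the ratio.
A: Δ: 0! 2! 8! / 11! → 1/495; sum: t=0:+1/1152 = 1/1152; 3j²(1 4 5; -1 0 1) = Δ·Π!·Σ² = 1/33  (sign +1)
B: Δ: 0! 2! 8! / 11! → 1/495; sum: t=0:+1/10080 = 1/10080; 3j²(1 4 5; 1 3 -4) = Δ·Π!·Σ² = 4/55  (sign -1)
I_A²/I_B² = (1/33)/(4/55) = 5/12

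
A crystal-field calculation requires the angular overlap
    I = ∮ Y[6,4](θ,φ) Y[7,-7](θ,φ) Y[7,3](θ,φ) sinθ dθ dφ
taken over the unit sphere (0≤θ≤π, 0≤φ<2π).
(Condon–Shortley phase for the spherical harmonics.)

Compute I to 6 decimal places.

0.139650

m-sum 0 ✓  L=20 even ✓  1≤7≤13 ✓
Π(2lᵢ+1) = 13×15×15 = 2925
triangle coeff Δ(6,7,7) = 1/2444321880
Σ_t [0,6]: t=0:+1/2612736000 t=1:−1/20736000 t=2:+1/1658880 t=3:−1/746496 t=4:+1/1658880 t=5:−1/20736000 t=6:+1/2612736000 = -1/4354560
(3j)²=1000/138567 [(6 7 7; 0 0 0)], sign=+1
Σ_t [0,0]: t=0:+1/1393459200 = 1/1393459200
(3j)²=15/1292 [(6 7 7; 4 -7 3)], sign=+1
⇒ 4πI² = 281250/1147619
I = (+1)√(281250/1147619/(4π)) = 0.13965049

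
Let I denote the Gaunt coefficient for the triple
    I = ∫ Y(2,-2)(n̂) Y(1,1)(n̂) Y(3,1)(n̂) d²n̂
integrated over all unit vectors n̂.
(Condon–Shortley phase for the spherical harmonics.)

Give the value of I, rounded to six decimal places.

m-sum 0 ✓  L=6 even ✓  1≤3≤3 ✓
Π(2lᵢ+1) = 5×3×7 = 105
triangle coeff Δ(2,1,3) = 1/105
Σ_t [0,0]: t=0:+1/4 = 1/4
(3j)²=3/35 [(2 1 3; 0 0 0)], sign=-1
Σ_t [0,0]: t=0:+1/48 = 1/48
(3j)²=1/105 [(2 1 3; -2 1 1)], sign=+1
⇒ 4πI² = 3/35
I = (-1)√(3/35/(4π)) = -0.08258890

-0.082589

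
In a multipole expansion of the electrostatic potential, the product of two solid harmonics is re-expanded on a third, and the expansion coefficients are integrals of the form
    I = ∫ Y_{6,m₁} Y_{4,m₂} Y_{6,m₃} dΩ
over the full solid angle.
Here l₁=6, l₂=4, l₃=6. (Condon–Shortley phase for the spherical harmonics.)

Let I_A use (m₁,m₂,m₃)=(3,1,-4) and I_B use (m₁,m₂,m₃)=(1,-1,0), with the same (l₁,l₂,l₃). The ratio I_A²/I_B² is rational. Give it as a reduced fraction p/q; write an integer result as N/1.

l's match ⇒ only the (l;m) 3-j factors differ between A and B.
A: triangle coeff Δ(6,4,6) = 1/15315300; Σ_t [1,3]: t=1:−1/207360 t=2:+1/120960 t=3:−1/967680 = 1/414720; (3j)²=21/4862 [(6 4 6; 3 1 -4)], sign=+1
B: triangle coeff Δ(6,4,6) = 1/15315300; Σ_t [0,3]: t=0:+1/103680 t=1:−1/13824 t=2:+1/17280 t=3:−1/207360 = -1/103680; (3j)²=10/7293 [(6 4 6; 1 -1 0)], sign=-1
I_A²/I_B² = (21/4862)/(10/7293) = 63/20

63/20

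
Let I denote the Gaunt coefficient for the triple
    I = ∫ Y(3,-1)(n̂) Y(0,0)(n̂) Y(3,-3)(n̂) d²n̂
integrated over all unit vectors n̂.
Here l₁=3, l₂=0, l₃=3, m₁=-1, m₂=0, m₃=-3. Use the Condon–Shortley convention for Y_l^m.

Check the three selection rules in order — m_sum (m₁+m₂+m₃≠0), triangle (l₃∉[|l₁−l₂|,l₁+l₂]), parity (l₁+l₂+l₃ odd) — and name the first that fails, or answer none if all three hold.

Σmᵢ = -4  ✗
l₃∈[|l₁−l₂|,l₁+l₂]=[3,3], have l₃=3
Σlᵢ = 6 ⇒ even

m_sum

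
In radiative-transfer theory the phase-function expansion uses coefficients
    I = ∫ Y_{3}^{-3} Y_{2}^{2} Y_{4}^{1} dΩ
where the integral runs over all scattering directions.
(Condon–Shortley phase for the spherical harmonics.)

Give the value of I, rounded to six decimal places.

0.000000

L=9 odd ⇒ parity kills the (l;000) factor ⇒ I = 0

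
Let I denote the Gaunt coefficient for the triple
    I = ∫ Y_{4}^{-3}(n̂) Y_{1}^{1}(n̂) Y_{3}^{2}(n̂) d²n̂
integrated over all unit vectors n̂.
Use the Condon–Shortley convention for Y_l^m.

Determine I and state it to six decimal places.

Checks pass: Σm=0; 8 even; l₃=3∈[3,5].
(2·4+1)(2·1+1)(2·3+1) = 189
Δ: 2! 6! 0! / 9! → 1/252
sum: t=1:−1/36 = -1/36
3j²(4 1 3; 0 0 0) = Δ·Π!·Σ² = 4/63  (sign +1)
sum: t=2:+1/240 = 1/240
3j²(4 1 3; -3 1 2) = Δ·Π!·Σ² = 1/12  (sign -1)
combine: 4πI² = 189·4/63·1/12 = 1/1
take √, sign -1: I = -0.28209479

-0.282095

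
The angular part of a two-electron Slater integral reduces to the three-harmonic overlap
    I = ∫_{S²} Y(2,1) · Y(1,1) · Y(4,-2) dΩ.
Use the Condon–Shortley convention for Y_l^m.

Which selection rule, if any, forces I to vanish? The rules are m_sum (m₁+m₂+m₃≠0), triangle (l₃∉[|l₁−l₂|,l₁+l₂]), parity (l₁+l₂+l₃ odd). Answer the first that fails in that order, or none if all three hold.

m₁+m₂+m₃ = 1 + 1 − 2 = 0  ✓
triangle: |2−1|=1 ≤ l₃=4 ≤ 2+1=3  ✗
parity: l₁+l₂+l₃ = 7 is odd

triangle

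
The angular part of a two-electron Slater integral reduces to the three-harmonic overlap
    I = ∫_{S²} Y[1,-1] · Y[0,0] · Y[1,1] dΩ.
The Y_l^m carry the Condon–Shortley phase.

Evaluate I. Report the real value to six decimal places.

-0.282095

Checks pass: Σm=0; 2 even; l₃=1∈[1,1].
(2·1+1)(2·0+1)(2·1+1) = 9
Δ: 0! 2! 0! / 3! → 1/3
sum: t=0:+1/1 = 1/1
3j²(1 0 1; 0 0 0) = Δ·Π!·Σ² = 1/3  (sign -1)
sum: t=0:+1/2 = 1/2
3j²(1 0 1; -1 0 1) = Δ·Π!·Σ² = 1/3  (sign +1)
combine: 4πI² = 9·1/3·1/3 = 1/1
take √, sign -1: I = -0.28209479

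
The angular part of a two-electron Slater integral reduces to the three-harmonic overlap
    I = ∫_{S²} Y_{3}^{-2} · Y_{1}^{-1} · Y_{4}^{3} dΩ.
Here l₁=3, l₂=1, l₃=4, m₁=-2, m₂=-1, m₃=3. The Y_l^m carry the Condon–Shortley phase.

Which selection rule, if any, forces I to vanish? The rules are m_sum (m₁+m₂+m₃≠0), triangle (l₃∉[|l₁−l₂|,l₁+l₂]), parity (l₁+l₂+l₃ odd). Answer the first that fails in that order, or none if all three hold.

none

m₁+m₂+m₃ = -2 − 1 + 3 = 0  ✓
triangle: |3−1|=2 ≤ l₃=4 ≤ 3+1=4  ✓
parity: l₁+l₂+l₃ = 8 is even  ✓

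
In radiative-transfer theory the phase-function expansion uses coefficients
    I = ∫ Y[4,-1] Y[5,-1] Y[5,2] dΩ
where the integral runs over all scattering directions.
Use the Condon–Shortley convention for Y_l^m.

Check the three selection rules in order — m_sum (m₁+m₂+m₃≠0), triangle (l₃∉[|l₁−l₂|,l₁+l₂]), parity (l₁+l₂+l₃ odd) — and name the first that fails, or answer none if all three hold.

m₁+m₂+m₃ = -1 − 1 + 2 = 0  ✓
triangle: |4−5|=1 ≤ l₃=5 ≤ 4+5=9  ✓
parity: l₁+l₂+l₃ = 14 is even  ✓

none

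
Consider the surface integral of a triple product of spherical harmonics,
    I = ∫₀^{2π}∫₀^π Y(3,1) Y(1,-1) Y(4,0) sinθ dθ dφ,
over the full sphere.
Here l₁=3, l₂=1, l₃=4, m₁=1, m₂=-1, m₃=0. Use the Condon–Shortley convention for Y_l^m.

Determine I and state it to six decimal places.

Rules hold: Σm=0, L=8 even, 2≤4≤4.
N = 7·3·9 = 189
Δ = 0!·6!·2!/9! = 1/252
Racah Σ t=0..0: t=0:+1/36 = 1/36
⇒ 3j(3 1 4; 0 0 0)² = 4/63, sgn +1
Racah Σ t=0..0: t=0:+1/96 = 1/96
⇒ 3j(3 1 4; 1 -1 0)² = 1/42, sgn +1
4πI² = N·(3j₀)²·(3jₘ)² = 2/7
I = +1·√(0.285714/4π) = 0.15078601

0.150786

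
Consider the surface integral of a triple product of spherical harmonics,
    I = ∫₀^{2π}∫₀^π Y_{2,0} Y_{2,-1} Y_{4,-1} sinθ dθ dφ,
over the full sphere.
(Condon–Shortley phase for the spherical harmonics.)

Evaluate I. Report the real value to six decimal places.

0.000000

0 − 1 − 1 = -2 ≠ 0: azimuthal integral kills it; I = 0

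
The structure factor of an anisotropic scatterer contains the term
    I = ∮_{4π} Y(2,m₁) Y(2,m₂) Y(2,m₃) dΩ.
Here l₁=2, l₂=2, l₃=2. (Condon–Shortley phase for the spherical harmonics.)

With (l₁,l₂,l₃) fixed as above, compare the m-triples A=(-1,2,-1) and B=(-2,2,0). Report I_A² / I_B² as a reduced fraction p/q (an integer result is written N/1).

l's match ⇒ only the (l;m) 3-j factors differ between A and B.
A: triangle coeff Δ(2,2,2) = 1/630; Σ_t [2,2]: t=2:+1/4 = 1/4; (3j)²=3/35 [(2 2 2; -1 2 -1)], sign=-1
B: triangle coeff Δ(2,2,2) = 1/630; Σ_t [2,2]: t=2:+1/8 = 1/8; (3j)²=2/35 [(2 2 2; -2 2 0)], sign=+1
I_A²/I_B² = (3/35)/(2/35) = 3/2

3/2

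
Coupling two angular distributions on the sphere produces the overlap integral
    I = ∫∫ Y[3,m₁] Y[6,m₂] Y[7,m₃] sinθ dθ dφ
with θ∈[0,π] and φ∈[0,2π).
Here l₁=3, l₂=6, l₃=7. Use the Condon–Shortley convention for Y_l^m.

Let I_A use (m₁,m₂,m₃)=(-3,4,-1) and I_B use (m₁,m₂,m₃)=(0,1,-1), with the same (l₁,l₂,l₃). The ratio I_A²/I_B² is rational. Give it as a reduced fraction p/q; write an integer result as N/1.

Shared (l₁,l₂,l₃)=(3,6,7): N and (l;000)² cancel in I_A²/I_B².
A: Δ = 2!·4!·10!/17! = 1/2042040; Racah Σ t=2..2: t=2:+1/3870720 = 1/3870720; ⇒ 3j(3 6 7; -3 4 -1)² = 675/136136, sgn +1
B: Δ = 2!·4!·10!/17! = 1/2042040; Racah Σ t=0..2: t=0:+1/362880 t=1:−1/69120 t=2:+1/172800 = -43/7257600; ⇒ 3j(3 6 7; 0 1 -1)² = 1849/170170, sgn -1
I_A²/I_B² = (675/136136)/(1849/170170) = 3375/7396

3375/7396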